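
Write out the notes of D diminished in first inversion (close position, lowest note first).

Spelling D diminished: D–F–Ab. In first inversion the third is bass, giving F, Ab, D from the bottom.

F, Ab, D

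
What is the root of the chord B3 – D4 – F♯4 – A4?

B, D, F#, A are the tones of a B minor seventh chord (B–D–F#–A), making B the root.

B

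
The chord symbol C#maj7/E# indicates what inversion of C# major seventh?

first inversion

C#maj7/E# means C# major seventh with E# in the bass. E# is the third of C# major seventh (C#–E#–G#–B#), so this is first inversion.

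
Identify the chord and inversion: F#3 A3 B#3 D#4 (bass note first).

Reducing to letter names: F#, A, B#, D#. These stack in thirds as B#–D#–F#–A — a B# diminished seventh chord.
With the fifth (F#) in the bass, the chord is in second inversion (figured bass 4/3).

B# diminished seventh, second inversion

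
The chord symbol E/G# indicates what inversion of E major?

E/G# means E major with G# in the bass. G# is the third of E major (E–G#–B), so this is first inversion.

first inversion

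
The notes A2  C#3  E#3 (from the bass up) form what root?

A, C#, E# are the tones of an A augmented triad (A–C#–E#), making A the root.

A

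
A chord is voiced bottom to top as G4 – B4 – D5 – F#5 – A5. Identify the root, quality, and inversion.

The pitch classes G, B, D, F#, A arrange in thirds as G–B–D–F#–A: a G major ninth chord.
The lowest note is G, the root of the chord, so this is root position.

G major ninth, root position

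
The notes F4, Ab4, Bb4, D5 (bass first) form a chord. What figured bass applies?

The notes F, Ab, Bb, D stack in thirds as Bb–D–F–Ab — a Bb dominant seventh chord. The bass F is the fifth, so this is second inversion: figured 4/3.

4/3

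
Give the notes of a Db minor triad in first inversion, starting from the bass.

The chord tones are Db–Fb–Ab. With the third (Fb) lowest for first inversion: Fb, Ab, Db.

Fb, Ab, Db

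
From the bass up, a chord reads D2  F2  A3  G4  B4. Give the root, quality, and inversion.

The pitch classes D, F, A, G, B arrange in thirds as G–B–D–F–A: a G dominant ninth chord.
With the fifth (D) in the bass, the chord is in second inversion.

G dominant ninth, second inversion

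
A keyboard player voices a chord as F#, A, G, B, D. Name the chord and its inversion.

Reducing to letter names: F#, A, G, B, D. These stack in thirds as G–B–D–F#–A — a G major ninth chord.
With the seventh (F#) in the bass, the chord is in third inversion.

G major ninth, third inversion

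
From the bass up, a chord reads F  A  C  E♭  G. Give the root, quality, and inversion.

F dominant ninth, root position

The pitch classes F, A, C, Eb, G arrange in thirds as F–A–C–Eb–G: an F dominant ninth chord.
The lowest note is F, the root of the chord, so this is root position.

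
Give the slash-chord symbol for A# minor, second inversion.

Second inversion of A# minor has the fifth (E#) in the bass. As a slash chord: A#m/E#.

A#m/E#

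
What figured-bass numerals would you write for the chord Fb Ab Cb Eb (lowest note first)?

The notes Fb, Ab, Cb, Eb stack in thirds as Fb–Ab–Cb–Eb — an Fb major seventh chord. The bass Fb is the root, so this is root position: figured 7.

7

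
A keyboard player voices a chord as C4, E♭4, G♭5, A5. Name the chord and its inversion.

The pitch classes C, Eb, Gb, A arrange in thirds as A–C–Eb–Gb: an A diminished seventh chord.
C is the third of A diminished seventh; third in the bass means first inversion (figured bass 6/5).

A diminished seventh, first inversion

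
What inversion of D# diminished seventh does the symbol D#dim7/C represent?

third inversion

D#dim7/C means D# diminished seventh with C in the bass. C is the seventh of D# diminished seventh (D#–F#–A–C), so this is third inversion.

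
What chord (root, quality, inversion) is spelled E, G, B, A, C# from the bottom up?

A dominant ninth, second inversion

Reducing to letter names: E, G, B, A, C#. These stack in thirds as A–C#–E–G–B — an A dominant ninth chord.
The lowest note is E, the fifth of the chord, so this is second inversion.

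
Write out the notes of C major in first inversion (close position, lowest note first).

E, G, C

The chord tones are C–E–G. With the third (E) lowest for first inversion: E, G, C.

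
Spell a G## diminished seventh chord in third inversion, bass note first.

F#, G##, B#, D#

G## diminished seventh is G##–B#–D#–F#. Third inversion puts the seventh (F#) in the bass, with the remaining tones above: F#, G##, B#, D#.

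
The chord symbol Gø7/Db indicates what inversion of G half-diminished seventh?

Gø7/Db means G half-diminished seventh with Db in the bass. Db is the fifth of G half-diminished seventh (G–Bb–Db–F), so this is second inversion.

second inversion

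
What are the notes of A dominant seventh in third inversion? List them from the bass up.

The chord tones are A–C#–E–G. With the seventh (G) lowest for third inversion: G, A, C#, E.

G, A, C#, E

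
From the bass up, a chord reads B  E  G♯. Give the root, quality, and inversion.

E major, second inversion

Reducing to letter names: B, E, G#. These stack in thirds as E–G#–B — an E major triad.
With the fifth (B) in the bass, the chord is in second inversion (figured bass 6/4).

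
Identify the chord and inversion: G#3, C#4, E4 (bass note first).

The distinct note names are G#, C#, E. Stacked in thirds they read C#–E–G#, which is a minor triad on C#.
With the fifth (G#) in the bass, the chord is in second inversion (figured bass 6/4).

C# minor, second inversion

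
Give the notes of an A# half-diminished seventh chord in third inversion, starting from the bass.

The chord tones are A#–C#–E–G#. With the seventh (G#) lowest for third inversion: G#, A#, C#, E.

G#, A#, C#, E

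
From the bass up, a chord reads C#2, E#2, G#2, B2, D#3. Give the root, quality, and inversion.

The pitch classes C#, E#, G#, B, D# arrange in thirds as C#–E#–G#–B–D#: a C# dominant ninth chord.
With the root (C#) in the bass, the chord is in root position.

C# dominant ninth, root position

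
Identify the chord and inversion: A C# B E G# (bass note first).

The pitch classes A, C#, B, E, G# arrange in thirds as A–C#–E–G#–B: an A major ninth chord.
With the root (A) in the bass, the chord is in root position.

A major ninth, root position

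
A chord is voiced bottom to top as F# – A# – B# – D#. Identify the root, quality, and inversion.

B# half-diminished seventh, second inversion

Reducing to letter names: F#, A#, B#, D#. These stack in thirds as B#–D#–F#–A# — a B# half-diminished seventh chord.
With the fifth (F#) in the bass, the chord is in second inversion (figured bass 4/3).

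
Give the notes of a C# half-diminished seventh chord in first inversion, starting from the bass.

E, G, B, C#

The chord tones are C#–E–G–B. With the third (E) lowest for first inversion: E, G, B, C#.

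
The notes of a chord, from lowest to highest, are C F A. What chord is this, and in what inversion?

Reducing to letter names: C, F, A. These stack in thirds as F–A–C — an F major triad.
With the fifth (C) in the bass, the chord is in second inversion (figured bass 6/4).

F major, second inversion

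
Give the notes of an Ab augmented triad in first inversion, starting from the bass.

Spelling Ab augmented: Ab–C–E. In first inversion the third is bass, giving C, E, Ab from the bottom.

C, E, Ab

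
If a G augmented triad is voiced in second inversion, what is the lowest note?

G augmented is G–B–D#. Second inversion places the fifth in the bass: D#.

D#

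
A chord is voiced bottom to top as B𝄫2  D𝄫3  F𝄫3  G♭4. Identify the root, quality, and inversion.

Gb diminished seventh, first inversion

Reducing to letter names: Bbb, Dbb, Fbb, Gb. These stack in thirds as Gb–Bbb–Dbb–Fbb — a Gb diminished seventh chord.
The lowest note is Bbb, the third of the chord, so this is first inversion (figured bass 6/5).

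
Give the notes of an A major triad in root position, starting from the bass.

Spelling A major: A–C#–E. In root position the root is bass, giving A, C#, E from the bottom.

A, C#, E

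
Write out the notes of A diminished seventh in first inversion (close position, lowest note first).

C, Eb, Gb, A

Spelling A diminished seventh: A–C–Eb–Gb. In first inversion the third is bass, giving C, Eb, Gb, A from the bottom.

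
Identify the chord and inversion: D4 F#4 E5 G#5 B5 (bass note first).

E dominant ninth, third inversion

The distinct note names are D, F#, E, G#, B. Stacked in thirds they read E–G#–B–D–F#, which is a dominant ninth chord on E.
With the seventh (D) in the bass, the chord is in third inversion.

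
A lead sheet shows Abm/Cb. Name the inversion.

first inversion

Abm/Cb means Ab minor with Cb in the bass. Cb is the third of Ab minor (Ab–Cb–Eb), so this is first inversion.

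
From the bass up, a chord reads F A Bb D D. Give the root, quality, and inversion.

Bb major seventh, second inversion

Reducing to letter names: F, A, Bb, D. These stack in thirds as Bb–D–F–A — a Bb major seventh chord.
With the fifth (F) in the bass, the chord is in second inversion (figured bass 4/3).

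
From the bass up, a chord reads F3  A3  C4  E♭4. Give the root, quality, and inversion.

Reducing to letter names: F, A, C, Eb. These stack in thirds as F–A–C–Eb — an F dominant seventh chord.
With the root (F) in the bass, the chord is in root position (figured bass 7).

F dominant seventh, root position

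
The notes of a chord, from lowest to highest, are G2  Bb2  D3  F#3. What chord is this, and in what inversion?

G minor-major seventh, root position

The distinct note names are G, Bb, D, F#. Stacked in thirds they read G–Bb–D–F#, which is a minor-major seventh chord on G.
The lowest note is G, the root of the chord, so this is root position (figured bass 7).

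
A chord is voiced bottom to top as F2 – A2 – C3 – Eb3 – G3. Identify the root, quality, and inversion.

The distinct note names are F, A, C, Eb, G. Stacked in thirds they read F–A–C–Eb–G, which is a dominant ninth chord on F.
The lowest note is F, the root of the chord, so this is root position.

F dominant ninth, root position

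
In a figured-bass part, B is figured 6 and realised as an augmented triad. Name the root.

The figures 6 mean the third of the chord is in the bass. If B is the third of an augmented triad, the root is G (chord tones G–B–D#).

G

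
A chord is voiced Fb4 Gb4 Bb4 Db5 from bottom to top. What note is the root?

Reordering Fb, Gb, Bb, Db into stacked thirds gives Gb–Bb–Db–Fb; the bottom of that stack, Gb, is the root.

Gb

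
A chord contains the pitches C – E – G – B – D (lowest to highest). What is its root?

C

C, E, G, B, D are the tones of a C major ninth chord (C–E–G–B–D), making C the root.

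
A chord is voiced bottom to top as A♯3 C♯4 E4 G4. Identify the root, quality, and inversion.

The distinct note names are A#, C#, E, G. Stacked in thirds they read A#–C#–E–G, which is a diminished seventh chord on A#.
With the root (A#) in the bass, the chord is in root position (figured bass 7).

A# diminished seventh, root position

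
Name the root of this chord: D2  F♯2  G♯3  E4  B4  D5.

The distinct letter names are D, F#, G#, E, B. Arranged as a stack of thirds they read E–G#–B–D–F#, so E is the root (an E dominant ninth chord).

E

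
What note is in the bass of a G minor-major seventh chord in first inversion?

Bb

The third of G minor-major seventh (G–Bb–D–F#) is Bb; that is the bass in first inversion.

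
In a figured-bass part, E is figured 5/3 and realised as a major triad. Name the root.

E

The figures 5/3 mean the root of the chord is in the bass. If E is the root of a major triad, the root is E (chord tones E–G#–B).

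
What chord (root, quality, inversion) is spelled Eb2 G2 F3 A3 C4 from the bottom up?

F dominant ninth, third inversion

The distinct note names are Eb, G, F, A, C. Stacked in thirds they read F–A–C–Eb–G, which is a dominant ninth chord on F.
Eb is the seventh of F dominant ninth; seventh in the bass means third inversion.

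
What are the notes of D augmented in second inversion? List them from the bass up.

D augmented is D–F#–A#. Second inversion puts the fifth (A#) in the bass, with the remaining tones above: A#, D, F#.

A#, D, F#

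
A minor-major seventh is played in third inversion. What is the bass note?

A minor-major seventh is A–C–E–G#. Third inversion places the seventh in the bass: G#.

G#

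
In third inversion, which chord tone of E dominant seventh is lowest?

In third inversion the seventh is lowest. For E dominant seventh (E–G#–B–D) that is D.

D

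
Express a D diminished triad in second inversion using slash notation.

Second inversion of D diminished has the fifth (Ab) in the bass. As a slash chord: Ddim/Ab.

Ddim/Ab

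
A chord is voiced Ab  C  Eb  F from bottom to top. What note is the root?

F

Ab, C, Eb, F are the tones of an F minor seventh chord (F–Ab–C–Eb), making F the root.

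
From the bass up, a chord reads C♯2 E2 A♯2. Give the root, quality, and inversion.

The pitch classes C#, E, A# arrange in thirds as A#–C#–E: an A# diminished triad.
The lowest note is C#, the third of the chord, so this is first inversion (figured bass 6).

A# diminished, first inversion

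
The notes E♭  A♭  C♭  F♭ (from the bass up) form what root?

Eb, Ab, Cb, Fb are the tones of an Fb major seventh chord (Fb–Ab–Cb–Eb), making Fb the root.

Fb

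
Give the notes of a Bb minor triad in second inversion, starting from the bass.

F, Bb, Db

Spelling Bb minor: Bb–Db–F. In second inversion the fifth is bass, giving F, Bb, Db from the bottom.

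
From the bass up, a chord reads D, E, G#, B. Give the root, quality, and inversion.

The pitch classes D, E, G#, B arrange in thirds as E–G#–B–D: an E dominant seventh chord.
The lowest note is D, the seventh of the chord, so this is third inversion (figured bass 4/2).

E dominant seventh, third inversion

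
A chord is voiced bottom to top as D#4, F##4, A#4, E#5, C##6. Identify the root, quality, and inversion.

The pitch classes D#, F##, A#, E#, C## arrange in thirds as D#–F##–A#–C##–E#: a D# major ninth chord.
With the root (D#) in the bass, the chord is in root position.

D# major ninth, root position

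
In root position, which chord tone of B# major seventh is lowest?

B#

B# major seventh is B#–D##–F##–A##. Root position places the root in the bass: B#.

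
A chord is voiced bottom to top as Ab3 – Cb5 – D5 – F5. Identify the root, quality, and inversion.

D diminished seventh, second inversion

The distinct note names are Ab, Cb, D, F. Stacked in thirds they read D–F–Ab–Cb, which is a diminished seventh chord on D.
Ab is the fifth of D diminished seventh; fifth in the bass means second inversion (figured bass 4/3).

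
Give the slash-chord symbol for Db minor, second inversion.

Dbm/Ab

Second inversion of Db minor has the fifth (Ab) in the bass. As a slash chord: Dbm/Ab.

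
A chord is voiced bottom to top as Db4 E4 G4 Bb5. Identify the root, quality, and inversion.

E diminished seventh, third inversion

Reducing to letter names: Db, E, G, Bb. These stack in thirds as E–G–Bb–Db — an E diminished seventh chord.
With the seventh (Db) in the bass, the chord is in third inversion (figured bass 4/2).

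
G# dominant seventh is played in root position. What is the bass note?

G#

G# dominant seventh is G#–B#–D#–F#. Root position places the root in the bass: G#.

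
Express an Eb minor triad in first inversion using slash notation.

Ebm/Gb

First inversion of Eb minor has the third (Gb) in the bass. As a slash chord: Ebm/Gb.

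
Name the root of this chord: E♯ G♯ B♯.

The distinct letter names are E#, G#, B#. Arranged as a stack of thirds they read E#–G#–B#, so E# is the root (an E# minor triad).

E#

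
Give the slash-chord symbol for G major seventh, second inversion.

Gmaj7/D

Second inversion of G major seventh has the fifth (D) in the bass. As a slash chord: Gmaj7/D.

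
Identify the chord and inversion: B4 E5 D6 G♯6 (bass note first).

Reducing to letter names: B, E, D, G#. These stack in thirds as E–G#–B–D — an E dominant seventh chord.
With the fifth (B) in the bass, the chord is in second inversion (figured bass 4/3).

E dominant seventh, second inversion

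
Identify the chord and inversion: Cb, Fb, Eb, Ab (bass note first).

Fb major seventh, second inversion

Reducing to letter names: Cb, Fb, Eb, Ab. These stack in thirds as Fb–Ab–Cb–Eb — an Fb major seventh chord.
With the fifth (Cb) in the bass, the chord is in second inversion (figured bass 4/3).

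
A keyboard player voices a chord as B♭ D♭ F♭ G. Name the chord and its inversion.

G diminished seventh, first inversion

The pitch classes Bb, Db, Fb, G arrange in thirds as G–Bb–Db–Fb: a G diminished seventh chord.
The lowest note is Bb, the third of the chord, so this is first inversion (figured bass 6/5).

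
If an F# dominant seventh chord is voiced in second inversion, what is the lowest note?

In second inversion the fifth is lowest. For F# dominant seventh (F#–A#–C#–E) that is C#.

C#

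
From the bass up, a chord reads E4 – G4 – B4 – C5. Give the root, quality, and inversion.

The pitch classes E, G, B, C arrange in thirds as C–E–G–B: a C major seventh chord.
The lowest note is E, the third of the chord, so this is first inversion (figured bass 6/5).

C major seventh, first inversion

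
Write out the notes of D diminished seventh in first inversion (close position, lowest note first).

F, Ab, Cb, D

Spelling D diminished seventh: D–F–Ab–Cb. In first inversion the third is bass, giving F, Ab, Cb, D from the bottom.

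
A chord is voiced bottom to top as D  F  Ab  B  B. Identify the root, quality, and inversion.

B diminished seventh, first inversion

The pitch classes D, F, Ab, B arrange in thirds as B–D–F–Ab: a B diminished seventh chord.
D is the third of B diminished seventh; third in the bass means first inversion (figured bass 6/5).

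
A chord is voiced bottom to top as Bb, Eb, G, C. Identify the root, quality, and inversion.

Reducing to letter names: Bb, Eb, G, C. These stack in thirds as C–Eb–G–Bb — a C minor seventh chord.
Bb is the seventh of C minor seventh; seventh in the bass means third inversion (figured bass 4/2).

C minor seventh, third inversion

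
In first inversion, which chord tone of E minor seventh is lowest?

E minor seventh is E–G–B–D. First inversion places the third in the bass: G.

G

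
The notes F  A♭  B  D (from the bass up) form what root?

Reordering F, Ab, B, D into stacked thirds gives B–D–F–Ab; the bottom of that stack, B, is the root.

B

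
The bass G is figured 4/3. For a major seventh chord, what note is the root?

C

The figures 4/3 mean the fifth of the chord is in the bass. If G is the fifth of a major seventh chord, the root is C (chord tones C–E–G–B).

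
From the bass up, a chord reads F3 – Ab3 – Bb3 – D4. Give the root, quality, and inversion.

Bb dominant seventh, second inversion

Reducing to letter names: F, Ab, Bb, D. These stack in thirds as Bb–D–F–Ab — a Bb dominant seventh chord.
F is the fifth of Bb dominant seventh; fifth in the bass means second inversion (figured bass 4/3).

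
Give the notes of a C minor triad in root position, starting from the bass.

C, Eb, G

Spelling C minor: C–Eb–G. In root position the root is bass, giving C, Eb, G from the bottom.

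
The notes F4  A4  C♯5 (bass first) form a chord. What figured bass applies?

5/3

The notes F, A, C# stack in thirds as F–A–C# — an F augmented triad. The bass F is the root, so this is root position: figured 5/3.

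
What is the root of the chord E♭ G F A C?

Reordering Eb, G, F, A, C into stacked thirds gives F–A–C–Eb–G; the bottom of that stack, F, is the root.

F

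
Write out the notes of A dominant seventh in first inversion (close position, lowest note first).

C#, E, G, A

The chord tones are A–C#–E–G. With the third (C#) lowest for first inversion: C#, E, G, A.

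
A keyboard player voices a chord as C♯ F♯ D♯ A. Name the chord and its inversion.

D# half-diminished seventh, third inversion

The distinct note names are C#, F#, D#, A. Stacked in thirds they read D#–F#–A–C#, which is a half-diminished seventh chord on D#.
C# is the seventh of D# half-diminished seventh; seventh in the bass means third inversion (figured bass 4/2).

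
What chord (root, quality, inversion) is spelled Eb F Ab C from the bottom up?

The pitch classes Eb, F, Ab, C arrange in thirds as F–Ab–C–Eb: an F minor seventh chord.
The lowest note is Eb, the seventh of the chord, so this is third inversion (figured bass 4/2).

F minor seventh, third inversion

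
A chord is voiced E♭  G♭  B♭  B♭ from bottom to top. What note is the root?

Eb

Eb, Gb, Bb are the tones of an Eb minor triad (Eb–Gb–Bb), making Eb the root.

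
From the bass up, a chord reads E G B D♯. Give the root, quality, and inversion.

The pitch classes E, G, B, D# arrange in thirds as E–G–B–D#: an E minor-major seventh chord.
E is the root of E minor-major seventh; root in the bass means root position (figured bass 7).

E minor-major seventh, root position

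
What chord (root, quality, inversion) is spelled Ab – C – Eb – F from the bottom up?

F minor seventh, first inversion

The distinct note names are Ab, C, Eb, F. Stacked in thirds they read F–Ab–C–Eb, which is a minor seventh chord on F.
Ab is the third of F minor seventh; third in the bass means first inversion (figured bass 6/5).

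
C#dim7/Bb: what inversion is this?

third inversion

C#dim7/Bb means C# diminished seventh with Bb in the bass. Bb is the seventh of C# diminished seventh (C#–E–G–Bb), so this is third inversion.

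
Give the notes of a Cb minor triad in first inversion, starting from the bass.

The chord tones are Cb–Ebb–Gb. With the third (Ebb) lowest for first inversion: Ebb, Gb, Cb.

Ebb, Gb, Cb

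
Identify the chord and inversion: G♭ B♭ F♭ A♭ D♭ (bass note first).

Reducing to letter names: Gb, Bb, Fb, Ab, Db. These stack in thirds as Gb–Bb–Db–Fb–Ab — a Gb dominant ninth chord.
With the root (Gb) in the bass, the chord is in root position.

Gb dominant ninth, root position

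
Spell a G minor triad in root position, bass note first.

G minor is G–Bb–D. Root position puts the root (G) in the bass, with the remaining tones above: G, Bb, D.

G, Bb, D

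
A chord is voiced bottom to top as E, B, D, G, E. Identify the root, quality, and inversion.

E minor seventh, root position

The pitch classes E, B, D, G arrange in thirds as E–G–B–D: an E minor seventh chord.
E is the root of E minor seventh; root in the bass means root position (figured bass 7).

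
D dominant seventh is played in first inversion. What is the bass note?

The third of D dominant seventh (D–F#–A–C) is F#; that is the bass in first inversion.

F#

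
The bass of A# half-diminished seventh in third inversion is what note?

In third inversion the seventh is lowest. For A# half-diminished seventh (A#–C#–E–G#) that is G#.

G#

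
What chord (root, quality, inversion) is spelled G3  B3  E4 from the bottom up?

Reducing to letter names: G, B, E. These stack in thirds as E–G–B — an E minor triad.
The lowest note is G, the third of the chord, so this is first inversion (figured bass 6).

E minor, first inversion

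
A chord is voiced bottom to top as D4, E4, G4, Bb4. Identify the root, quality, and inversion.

The pitch classes D, E, G, Bb arrange in thirds as E–G–Bb–D: an E half-diminished seventh chord.
With the seventh (D) in the bass, the chord is in third inversion (figured bass 4/2).

E half-diminished seventh, third inversion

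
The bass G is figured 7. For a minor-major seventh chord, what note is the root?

The figures 7 mean the root of the chord is in the bass. If G is the root of a minor-major seventh chord, the root is G (chord tones G–Bb–D–F#).

G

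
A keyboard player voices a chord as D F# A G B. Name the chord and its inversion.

Reducing to letter names: D, F#, A, G, B. These stack in thirds as G–B–D–F#–A — a G major ninth chord.
With the fifth (D) in the bass, the chord is in second inversion.

G major ninth, second inversion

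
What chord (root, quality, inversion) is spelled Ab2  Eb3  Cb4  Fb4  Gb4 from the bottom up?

Fb major ninth, first inversion

The pitch classes Ab, Eb, Cb, Fb, Gb arrange in thirds as Fb–Ab–Cb–Eb–Gb: an Fb major ninth chord.
The lowest note is Ab, the third of the chord, so this is first inversion.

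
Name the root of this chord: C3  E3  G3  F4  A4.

F

The distinct letter names are C, E, G, F, A. Arranged as a stack of thirds they read F–A–C–E–G, so F is the root (an F major ninth chord).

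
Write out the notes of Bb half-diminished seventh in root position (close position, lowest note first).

Bb, Db, Fb, Ab

Bb half-diminished seventh is Bb–Db–Fb–Ab. Root position puts the root (Bb) in the bass, with the remaining tones above: Bb, Db, Fb, Ab.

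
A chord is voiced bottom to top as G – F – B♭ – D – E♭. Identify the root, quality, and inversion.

Eb major ninth, first inversion

The pitch classes G, F, Bb, D, Eb arrange in thirds as Eb–G–Bb–D–F: an Eb major ninth chord.
G is the third of Eb major ninth; third in the bass means first inversion.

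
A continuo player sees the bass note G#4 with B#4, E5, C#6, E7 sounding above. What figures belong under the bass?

The notes G#, B#, E, C# stack in thirds as C#–E–G#–B# — a C# minor-major seventh chord. The bass G# is the fifth, so this is second inversion: figured 4/3.

4/3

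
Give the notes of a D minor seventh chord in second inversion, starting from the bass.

A, C, D, F

D minor seventh is D–F–A–C. Second inversion puts the fifth (A) in the bass, with the remaining tones above: A, C, D, F.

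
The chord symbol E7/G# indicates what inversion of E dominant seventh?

first inversion

E7/G# means E dominant seventh with G# in the bass. G# is the third of E dominant seventh (E–G#–B–D), so this is first inversion.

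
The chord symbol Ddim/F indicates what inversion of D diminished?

first inversion

Ddim/F means D diminished with F in the bass. F is the third of D diminished (D–F–Ab), so this is first inversion.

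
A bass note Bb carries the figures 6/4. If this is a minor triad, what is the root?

Eb

The figures 6/4 mean the fifth of the chord is in the bass. If Bb is the fifth of a minor triad, the root is Eb (chord tones Eb–Gb–Bb).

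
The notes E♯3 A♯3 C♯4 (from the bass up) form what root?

The distinct letter names are E#, A#, C#. Arranged as a stack of thirds they read A#–C#–E#, so A# is the root (an A# minor triad).

A#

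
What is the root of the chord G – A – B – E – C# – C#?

A

Reordering G, A, B, E, C# into stacked thirds gives A–C#–E–G–B; the bottom of that stack, A, is the root.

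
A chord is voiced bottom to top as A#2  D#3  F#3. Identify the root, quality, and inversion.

D# minor, second inversion

Reducing to letter names: A#, D#, F#. These stack in thirds as D#–F#–A# — a D# minor triad.
The lowest note is A#, the fifth of the chord, so this is second inversion (figured bass 6/4).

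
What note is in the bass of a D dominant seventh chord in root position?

In root position the root is lowest. For D dominant seventh (D–F#–A–C) that is D.

D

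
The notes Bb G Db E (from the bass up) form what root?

E

The distinct letter names are Bb, G, Db, E. Arranged as a stack of thirds they read E–G–Bb–Db, so E is the root (an E diminished seventh chord).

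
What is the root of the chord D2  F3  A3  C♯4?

D, F, A, C# are the tones of a D minor-major seventh chord (D–F–A–C#), making D the root.

D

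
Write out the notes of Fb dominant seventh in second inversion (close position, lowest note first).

Fb dominant seventh is Fb–Ab–Cb–Ebb. Second inversion puts the fifth (Cb) in the bass, with the remaining tones above: Cb, Ebb, Fb, Ab.

Cb, Ebb, Fb, Ab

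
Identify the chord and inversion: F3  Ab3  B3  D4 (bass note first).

The pitch classes F, Ab, B, D arrange in thirds as B–D–F–Ab: a B diminished seventh chord.
The lowest note is F, the fifth of the chord, so this is second inversion (figured bass 4/3).

B diminished seventh, second inversion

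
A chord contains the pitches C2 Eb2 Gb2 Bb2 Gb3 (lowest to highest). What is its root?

C, Eb, Gb, Bb are the tones of a C half-diminished seventh chord (C–Eb–Gb–Bb), making C the root.

C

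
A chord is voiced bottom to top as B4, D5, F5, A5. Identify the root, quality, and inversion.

Reducing to letter names: B, D, F, A. These stack in thirds as B–D–F–A — a B half-diminished seventh chord.
With the root (B) in the bass, the chord is in root position (figured bass 7).

B half-diminished seventh, root position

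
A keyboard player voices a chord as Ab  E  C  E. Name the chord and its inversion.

Ab augmented, root position

Reducing to letter names: Ab, E, C. These stack in thirds as Ab–C–E — an Ab augmented triad.
The lowest note is Ab, the root of the chord, so this is root position (figured bass 5/3).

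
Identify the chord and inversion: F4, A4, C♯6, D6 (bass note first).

Reducing to letter names: F, A, C#, D. These stack in thirds as D–F–A–C# — a D minor-major seventh chord.
With the third (F) in the bass, the chord is in first inversion (figured bass 6/5).

D minor-major seventh, first inversion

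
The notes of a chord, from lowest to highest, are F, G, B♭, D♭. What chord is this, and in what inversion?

G half-diminished seventh, third inversion

The distinct note names are F, G, Bb, Db. Stacked in thirds they read G–Bb–Db–F, which is a half-diminished seventh chord on G.
The lowest note is F, the seventh of the chord, so this is third inversion (figured bass 4/2).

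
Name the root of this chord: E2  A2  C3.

E, A, C are the tones of an A minor triad (A–C–E), making A the root.

A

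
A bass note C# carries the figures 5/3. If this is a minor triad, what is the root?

The figures 5/3 mean the root of the chord is in the bass. If C# is the root of a minor triad, the root is C# (chord tones C#–E–G#).

C#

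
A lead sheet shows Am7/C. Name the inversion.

first inversion

Am7/C means A minor seventh with C in the bass. C is the third of A minor seventh (A–C–E–G), so this is first inversion.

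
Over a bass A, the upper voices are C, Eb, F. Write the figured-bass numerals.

The notes A, C, Eb, F stack in thirds as F–A–C–Eb — an F dominant seventh chord. The bass A is the third, so this is first inversion: figured 6/5.

6/5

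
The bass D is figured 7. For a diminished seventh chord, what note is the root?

D

The figures 7 mean the root of the chord is in the bass. If D is the root of a diminished seventh chord, the root is D (chord tones D–F–Ab–Cb).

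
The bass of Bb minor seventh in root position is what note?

The root of Bb minor seventh (Bb–Db–F–Ab) is Bb; that is the bass in root position.

Bb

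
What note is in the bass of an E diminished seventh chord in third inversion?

Db

The seventh of E diminished seventh (E–G–Bb–Db) is Db; that is the bass in third inversion.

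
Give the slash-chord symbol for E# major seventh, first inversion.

First inversion of E# major seventh has the third (G##) in the bass. As a slash chord: E#maj7/G##.

E#maj7/G##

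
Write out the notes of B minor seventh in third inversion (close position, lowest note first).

A, B, D, F#

B minor seventh is B–D–F#–A. Third inversion puts the seventh (A) in the bass, with the remaining tones above: A, B, D, F#.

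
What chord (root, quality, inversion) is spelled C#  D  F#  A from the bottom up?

D major seventh, third inversion

The distinct note names are C#, D, F#, A. Stacked in thirds they read D–F#–A–C#, which is a major seventh chord on D.
The lowest note is C#, the seventh of the chord, so this is third inversion (figured bass 4/2).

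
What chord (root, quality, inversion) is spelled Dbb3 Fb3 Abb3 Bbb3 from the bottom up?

Bbb minor seventh, first inversion

The pitch classes Dbb, Fb, Abb, Bbb arrange in thirds as Bbb–Dbb–Fb–Abb: a Bbb minor seventh chord.
With the third (Dbb) in the bass, the chord is in first inversion (figured bass 6/5).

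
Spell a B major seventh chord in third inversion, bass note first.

A#, B, D#, F#

Spelling B major seventh: B–D#–F#–A#. In third inversion the seventh is bass, giving A#, B, D#, F# from the bottom.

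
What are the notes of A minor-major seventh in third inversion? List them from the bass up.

The chord tones are A–C–E–G#. With the seventh (G#) lowest for third inversion: G#, A, C, E.

G#, A, C, E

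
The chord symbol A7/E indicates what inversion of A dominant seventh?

A7/E means A dominant seventh with E in the bass. E is the fifth of A dominant seventh (A–C#–E–G), so this is second inversion.

second inversion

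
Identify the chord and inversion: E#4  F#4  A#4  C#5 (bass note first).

F# major seventh, third inversion

Reducing to letter names: E#, F#, A#, C#. These stack in thirds as F#–A#–C#–E# — an F# major seventh chord.
With the seventh (E#) in the bass, the chord is in third inversion (figured bass 4/2).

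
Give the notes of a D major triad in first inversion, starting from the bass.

F#, A, D

The chord tones are D–F#–A. With the third (F#) lowest for first inversion: F#, A, D.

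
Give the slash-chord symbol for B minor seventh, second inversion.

Second inversion of B minor seventh has the fifth (F#) in the bass. As a slash chord: Bm7/F#.

Bm7/F#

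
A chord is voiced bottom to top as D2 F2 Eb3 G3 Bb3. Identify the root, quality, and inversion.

The pitch classes D, F, Eb, G, Bb arrange in thirds as Eb–G–Bb–D–F: an Eb major ninth chord.
The lowest note is D, the seventh of the chord, so this is third inversion.

Eb major ninth, third inversion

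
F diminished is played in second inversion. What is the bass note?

Cb

The fifth of F diminished (F–Ab–Cb) is Cb; that is the bass in second inversion.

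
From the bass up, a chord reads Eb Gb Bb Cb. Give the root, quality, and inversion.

Reducing to letter names: Eb, Gb, Bb, Cb. These stack in thirds as Cb–Eb–Gb–Bb — a Cb major seventh chord.
The lowest note is Eb, the third of the chord, so this is first inversion (figured bass 6/5).

Cb major seventh, first inversion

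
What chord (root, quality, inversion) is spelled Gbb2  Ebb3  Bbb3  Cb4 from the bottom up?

Reducing to letter names: Gbb, Ebb, Bbb, Cb. These stack in thirds as Cb–Ebb–Gbb–Bbb — a Cb half-diminished seventh chord.
The lowest note is Gbb, the fifth of the chord, so this is second inversion (figured bass 4/3).

Cb half-diminished seventh, second inversion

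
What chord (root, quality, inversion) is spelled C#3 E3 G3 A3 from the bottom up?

The distinct note names are C#, E, G, A. Stacked in thirds they read A–C#–E–G, which is a dominant seventh chord on A.
C# is the third of A dominant seventh; third in the bass means first inversion (figured bass 6/5).

A dominant seventh, first inversion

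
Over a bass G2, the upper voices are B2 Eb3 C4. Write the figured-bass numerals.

4/3

The notes G, B, Eb, C stack in thirds as C–Eb–G–B — a C minor-major seventh chord. The bass G is the fifth, so this is second inversion: figured 4/3.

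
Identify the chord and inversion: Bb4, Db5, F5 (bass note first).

Reducing to letter names: Bb, Db, F. These stack in thirds as Bb–Db–F — a Bb minor triad.
Bb is the root of Bb minor; root in the bass means root position (figured bass 5/3).

Bb minor, root position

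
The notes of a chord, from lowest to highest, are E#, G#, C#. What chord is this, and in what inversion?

The pitch classes E#, G#, C# arrange in thirds as C#–E#–G#: a C# major triad.
E# is the third of C# major; third in the bass means first inversion (figured bass 6).

C# major, first inversion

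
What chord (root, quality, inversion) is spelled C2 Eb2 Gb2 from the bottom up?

The distinct note names are C, Eb, Gb. Stacked in thirds they read C–Eb–Gb, which is a diminished triad on C.
C is the root of C diminished; root in the bass means root position (figured bass 5/3).

C diminished, root position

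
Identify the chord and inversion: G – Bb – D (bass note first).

The pitch classes G, Bb, D arrange in thirds as G–Bb–D: a G minor triad.
G is the root of G minor; root in the bass means root position (figured bass 5/3).

G minor, root position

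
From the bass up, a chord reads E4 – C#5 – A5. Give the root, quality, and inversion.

Reducing to letter names: E, C#, A. These stack in thirds as A–C#–E — an A major triad.
The lowest note is E, the fifth of the chord, so this is second inversion (figured bass 6/4).

A major, second inversion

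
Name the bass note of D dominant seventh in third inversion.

C

The seventh of D dominant seventh (D–F#–A–C) is C; that is the bass in third inversion.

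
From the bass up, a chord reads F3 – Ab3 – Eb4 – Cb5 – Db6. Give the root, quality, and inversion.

Db dominant ninth, first inversion

The pitch classes F, Ab, Eb, Cb, Db arrange in thirds as Db–F–Ab–Cb–Eb: a Db dominant ninth chord.
F is the third of Db dominant ninth; third in the bass means first inversion.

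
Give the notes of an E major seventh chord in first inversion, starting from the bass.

G#, B, D#, E

E major seventh is E–G#–B–D#. First inversion puts the third (G#) in the bass, with the remaining tones above: G#, B, D#, E.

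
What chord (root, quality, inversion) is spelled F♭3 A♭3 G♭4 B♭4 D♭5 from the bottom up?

The distinct note names are Fb, Ab, Gb, Bb, Db. Stacked in thirds they read Gb–Bb–Db–Fb–Ab, which is a dominant ninth chord on Gb.
Fb is the seventh of Gb dominant ninth; seventh in the bass means third inversion.

Gb dominant ninth, third inversion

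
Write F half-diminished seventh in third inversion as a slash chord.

Third inversion of F half-diminished seventh has the seventh (Eb) in the bass. As a slash chord: Fø7/Eb.

Fø7/Eb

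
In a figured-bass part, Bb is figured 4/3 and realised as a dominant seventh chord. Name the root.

Eb

The figures 4/3 mean the fifth of the chord is in the bass. If Bb is the fifth of a dominant seventh chord, the root is Eb (chord tones Eb–G–Bb–Db).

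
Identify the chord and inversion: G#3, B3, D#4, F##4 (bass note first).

The pitch classes G#, B, D#, F## arrange in thirds as G#–B–D#–F##: a G# minor-major seventh chord.
The lowest note is G#, the root of the chord, so this is root position (figured bass 7).

G# minor-major seventh, root position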